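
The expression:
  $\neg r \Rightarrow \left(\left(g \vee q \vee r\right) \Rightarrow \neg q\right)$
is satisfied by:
  {r: True, q: False}
  {q: False, r: False}
  {q: True, r: True}


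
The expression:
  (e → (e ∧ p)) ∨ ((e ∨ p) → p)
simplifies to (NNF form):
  p ∨ ¬e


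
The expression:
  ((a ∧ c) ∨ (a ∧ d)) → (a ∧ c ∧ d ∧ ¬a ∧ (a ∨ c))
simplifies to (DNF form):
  (¬c ∧ ¬d) ∨ ¬a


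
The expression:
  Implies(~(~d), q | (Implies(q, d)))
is always true.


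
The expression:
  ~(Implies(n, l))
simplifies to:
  n & ~l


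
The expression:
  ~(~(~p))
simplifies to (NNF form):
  ~p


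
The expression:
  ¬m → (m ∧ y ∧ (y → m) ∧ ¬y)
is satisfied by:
  {m: True}


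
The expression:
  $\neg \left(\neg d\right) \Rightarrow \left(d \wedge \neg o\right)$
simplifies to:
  $\neg d \vee \neg o$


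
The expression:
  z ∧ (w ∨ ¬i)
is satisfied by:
  {z: True, w: True, i: False}
  {z: True, w: False, i: False}
  {z: True, i: True, w: True}


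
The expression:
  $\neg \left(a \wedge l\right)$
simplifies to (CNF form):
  $\neg a \vee \neg l$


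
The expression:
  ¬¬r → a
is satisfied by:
  {a: True, r: False}
  {r: False, a: False}
  {r: True, a: True}


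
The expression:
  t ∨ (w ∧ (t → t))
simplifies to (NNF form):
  t ∨ w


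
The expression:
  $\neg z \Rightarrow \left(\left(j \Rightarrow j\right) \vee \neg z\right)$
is always true.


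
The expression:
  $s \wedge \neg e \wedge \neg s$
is never true.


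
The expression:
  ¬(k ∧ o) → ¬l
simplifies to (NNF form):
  (k ∧ o) ∨ ¬l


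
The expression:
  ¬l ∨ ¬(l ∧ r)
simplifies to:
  ¬l ∨ ¬r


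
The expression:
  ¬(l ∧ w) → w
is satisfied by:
  {w: True}


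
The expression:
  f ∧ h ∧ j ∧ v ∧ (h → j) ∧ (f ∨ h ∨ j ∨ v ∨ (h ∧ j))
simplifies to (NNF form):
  f ∧ h ∧ j ∧ v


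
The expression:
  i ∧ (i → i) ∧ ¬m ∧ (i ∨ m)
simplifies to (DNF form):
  i ∧ ¬m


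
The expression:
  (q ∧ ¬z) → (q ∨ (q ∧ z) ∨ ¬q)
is always true.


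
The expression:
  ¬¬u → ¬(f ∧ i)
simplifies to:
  ¬f ∨ ¬i ∨ ¬u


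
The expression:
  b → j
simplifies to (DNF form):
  j ∨ ¬b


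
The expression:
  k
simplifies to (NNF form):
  k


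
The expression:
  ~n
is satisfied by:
  {n: False}


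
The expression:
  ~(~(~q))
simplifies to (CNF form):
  ~q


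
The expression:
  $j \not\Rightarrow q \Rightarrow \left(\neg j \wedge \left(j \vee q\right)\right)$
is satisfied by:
  {q: True, j: False}
  {j: False, q: False}
  {j: True, q: True}


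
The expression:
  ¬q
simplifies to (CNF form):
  ¬q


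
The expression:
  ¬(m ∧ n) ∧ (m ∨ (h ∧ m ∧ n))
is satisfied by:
  {m: True, n: False}


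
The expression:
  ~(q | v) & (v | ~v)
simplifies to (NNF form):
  ~q & ~v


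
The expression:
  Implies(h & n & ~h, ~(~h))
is always true.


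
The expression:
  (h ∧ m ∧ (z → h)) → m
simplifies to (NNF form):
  True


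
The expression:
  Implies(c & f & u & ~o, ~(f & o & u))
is always true.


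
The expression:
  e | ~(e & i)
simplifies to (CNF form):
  True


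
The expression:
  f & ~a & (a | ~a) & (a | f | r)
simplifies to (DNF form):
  f & ~a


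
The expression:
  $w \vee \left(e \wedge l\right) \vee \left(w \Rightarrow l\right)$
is always true.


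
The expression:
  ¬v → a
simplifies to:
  a ∨ v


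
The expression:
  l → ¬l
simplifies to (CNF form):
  ¬l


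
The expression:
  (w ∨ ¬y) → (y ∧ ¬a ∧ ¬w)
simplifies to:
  y ∧ ¬w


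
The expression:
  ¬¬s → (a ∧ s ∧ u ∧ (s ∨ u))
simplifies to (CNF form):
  (a ∨ ¬s) ∧ (u ∨ ¬s)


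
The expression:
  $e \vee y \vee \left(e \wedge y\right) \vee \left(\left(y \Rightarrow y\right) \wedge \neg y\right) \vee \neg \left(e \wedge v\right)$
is always true.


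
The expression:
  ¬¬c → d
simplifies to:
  d ∨ ¬c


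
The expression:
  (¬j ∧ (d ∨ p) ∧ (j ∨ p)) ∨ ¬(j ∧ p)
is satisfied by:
  {p: False, j: False}
  {j: True, p: False}
  {p: True, j: False}


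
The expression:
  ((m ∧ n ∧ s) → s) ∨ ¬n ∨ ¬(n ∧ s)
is always true.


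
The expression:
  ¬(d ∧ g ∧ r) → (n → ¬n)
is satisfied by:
  {g: True, r: True, d: True, n: False}
  {g: True, r: True, d: False, n: False}
  {g: True, d: True, r: False, n: False}
  {g: True, d: False, r: False, n: False}
  {r: True, d: True, g: False, n: False}
  {r: True, d: False, g: False, n: False}
  {d: True, g: False, r: False, n: False}
  {d: False, g: False, r: False, n: False}
  {n: True, g: True, r: True, d: True}


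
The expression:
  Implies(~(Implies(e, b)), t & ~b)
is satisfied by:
  {b: True, t: True, e: False}
  {b: True, e: False, t: False}
  {t: True, e: False, b: False}
  {t: False, e: False, b: False}
  {b: True, t: True, e: True}
  {b: True, e: True, t: False}
  {t: True, e: True, b: False}


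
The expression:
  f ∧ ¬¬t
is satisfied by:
  {t: True, f: True}


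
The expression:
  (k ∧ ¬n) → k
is always true.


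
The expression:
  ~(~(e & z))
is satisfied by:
  {z: True, e: True}


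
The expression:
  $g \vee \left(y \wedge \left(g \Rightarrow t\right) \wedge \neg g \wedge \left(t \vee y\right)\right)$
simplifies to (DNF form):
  $g \vee y$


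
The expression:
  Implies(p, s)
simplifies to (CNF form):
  s | ~p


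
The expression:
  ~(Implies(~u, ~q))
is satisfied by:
  {q: True, u: False}


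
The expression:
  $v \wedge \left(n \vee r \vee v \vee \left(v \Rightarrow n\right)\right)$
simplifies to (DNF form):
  $v$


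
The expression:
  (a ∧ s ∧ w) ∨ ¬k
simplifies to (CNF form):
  (a ∨ ¬k) ∧ (s ∨ ¬k) ∧ (w ∨ ¬k)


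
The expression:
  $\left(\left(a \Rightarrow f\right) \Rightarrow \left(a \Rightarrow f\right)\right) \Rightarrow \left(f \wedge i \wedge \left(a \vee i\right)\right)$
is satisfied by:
  {i: True, f: True}


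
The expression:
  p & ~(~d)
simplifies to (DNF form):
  d & p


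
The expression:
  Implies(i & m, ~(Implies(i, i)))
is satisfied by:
  {m: False, i: False}
  {i: True, m: False}
  {m: True, i: False}


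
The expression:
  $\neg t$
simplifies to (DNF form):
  $\neg t$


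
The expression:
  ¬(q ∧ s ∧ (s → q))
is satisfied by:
  {s: False, q: False}
  {q: True, s: False}
  {s: True, q: False}


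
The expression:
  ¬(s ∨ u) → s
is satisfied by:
  {u: True, s: True}
  {u: True, s: False}
  {s: True, u: False}


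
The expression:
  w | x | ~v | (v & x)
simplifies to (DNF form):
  w | x | ~v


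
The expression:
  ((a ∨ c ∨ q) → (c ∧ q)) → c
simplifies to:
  a ∨ c ∨ q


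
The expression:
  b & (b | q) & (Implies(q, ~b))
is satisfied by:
  {b: True, q: False}


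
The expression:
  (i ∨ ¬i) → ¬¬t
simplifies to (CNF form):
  t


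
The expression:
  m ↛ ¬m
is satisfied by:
  {m: True}


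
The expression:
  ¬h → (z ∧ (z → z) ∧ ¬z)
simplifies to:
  h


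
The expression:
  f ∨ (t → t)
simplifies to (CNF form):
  True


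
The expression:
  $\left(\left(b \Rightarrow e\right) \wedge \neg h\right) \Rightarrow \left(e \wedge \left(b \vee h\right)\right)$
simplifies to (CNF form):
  $b \vee h$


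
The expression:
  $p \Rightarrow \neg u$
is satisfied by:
  {p: False, u: False}
  {u: True, p: False}
  {p: True, u: False}


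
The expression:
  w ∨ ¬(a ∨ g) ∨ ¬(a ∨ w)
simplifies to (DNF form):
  w ∨ ¬a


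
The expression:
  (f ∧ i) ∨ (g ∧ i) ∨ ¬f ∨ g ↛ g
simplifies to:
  i ∨ ¬f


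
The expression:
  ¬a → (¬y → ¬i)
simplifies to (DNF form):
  a ∨ y ∨ ¬i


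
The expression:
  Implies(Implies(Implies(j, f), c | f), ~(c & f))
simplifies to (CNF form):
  ~c | ~f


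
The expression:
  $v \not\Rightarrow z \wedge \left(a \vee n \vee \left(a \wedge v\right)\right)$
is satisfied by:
  {v: True, n: True, a: True, z: False}
  {v: True, n: True, a: False, z: False}
  {v: True, a: True, n: False, z: False}


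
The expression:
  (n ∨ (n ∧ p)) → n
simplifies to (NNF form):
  True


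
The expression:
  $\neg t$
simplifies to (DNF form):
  $\neg t$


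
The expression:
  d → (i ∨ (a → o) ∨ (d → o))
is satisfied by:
  {i: True, o: True, d: False, a: False}
  {i: True, d: False, o: False, a: False}
  {o: True, i: False, d: False, a: False}
  {i: False, d: False, o: False, a: False}
  {a: True, i: True, o: True, d: False}
  {a: True, i: True, d: False, o: False}
  {a: True, o: True, i: False, d: False}
  {a: True, i: False, d: False, o: False}
  {i: True, d: True, o: True, a: False}
  {i: True, d: True, a: False, o: False}
  {d: True, o: True, a: False, i: False}
  {d: True, a: False, o: False, i: False}
  {i: True, d: True, a: True, o: True}
  {i: True, d: True, a: True, o: False}
  {d: True, a: True, o: True, i: False}


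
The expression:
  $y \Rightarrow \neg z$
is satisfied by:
  {z: False, y: False}
  {y: True, z: False}
  {z: True, y: False}


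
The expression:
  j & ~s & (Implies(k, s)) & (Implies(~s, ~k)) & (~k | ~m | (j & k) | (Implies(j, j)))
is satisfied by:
  {j: True, k: False, s: False}


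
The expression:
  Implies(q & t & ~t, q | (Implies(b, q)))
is always true.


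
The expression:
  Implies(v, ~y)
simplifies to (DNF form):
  ~v | ~y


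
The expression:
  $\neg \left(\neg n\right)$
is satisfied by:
  {n: True}


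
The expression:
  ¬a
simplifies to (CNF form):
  ¬a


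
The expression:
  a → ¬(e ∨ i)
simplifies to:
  (¬e ∧ ¬i) ∨ ¬a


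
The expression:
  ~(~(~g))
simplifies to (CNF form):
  ~g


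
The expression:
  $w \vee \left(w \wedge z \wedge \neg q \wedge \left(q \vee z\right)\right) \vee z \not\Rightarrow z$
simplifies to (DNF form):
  $w$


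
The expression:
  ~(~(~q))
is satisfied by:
  {q: False}


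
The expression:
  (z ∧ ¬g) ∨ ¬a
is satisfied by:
  {z: True, g: False, a: False}
  {g: False, a: False, z: False}
  {z: True, g: True, a: False}
  {g: True, z: False, a: False}
  {a: True, z: True, g: False}


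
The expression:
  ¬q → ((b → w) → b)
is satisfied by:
  {b: True, q: True}
  {b: True, q: False}
  {q: True, b: False}


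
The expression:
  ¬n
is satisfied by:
  {n: False}


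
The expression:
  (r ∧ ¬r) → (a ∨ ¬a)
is always true.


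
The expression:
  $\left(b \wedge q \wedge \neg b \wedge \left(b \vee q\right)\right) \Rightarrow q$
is always true.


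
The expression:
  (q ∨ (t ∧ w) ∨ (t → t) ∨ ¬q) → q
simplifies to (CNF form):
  q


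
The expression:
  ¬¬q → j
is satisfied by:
  {j: True, q: False}
  {q: False, j: False}
  {q: True, j: True}


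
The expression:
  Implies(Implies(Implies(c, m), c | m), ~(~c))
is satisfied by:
  {c: True, m: False}
  {m: False, c: False}
  {m: True, c: True}


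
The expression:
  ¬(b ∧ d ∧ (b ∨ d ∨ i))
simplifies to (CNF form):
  ¬b ∨ ¬d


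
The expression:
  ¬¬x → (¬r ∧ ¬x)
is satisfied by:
  {x: False}


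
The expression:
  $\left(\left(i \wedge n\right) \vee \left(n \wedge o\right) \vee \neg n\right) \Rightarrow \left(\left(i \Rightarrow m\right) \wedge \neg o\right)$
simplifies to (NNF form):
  $\neg o \wedge \left(m \vee \neg i\right)$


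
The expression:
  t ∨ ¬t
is always true.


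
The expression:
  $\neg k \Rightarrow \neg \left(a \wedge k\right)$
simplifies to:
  $\text{True}$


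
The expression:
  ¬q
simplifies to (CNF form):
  ¬q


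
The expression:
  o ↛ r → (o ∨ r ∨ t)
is always true.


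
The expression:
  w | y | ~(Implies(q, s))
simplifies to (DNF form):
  w | y | (q & ~s)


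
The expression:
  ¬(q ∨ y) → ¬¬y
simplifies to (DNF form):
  q ∨ y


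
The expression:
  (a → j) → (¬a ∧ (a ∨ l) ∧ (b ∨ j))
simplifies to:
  (a ∨ l) ∧ (¬a ∨ ¬j) ∧ (a ∨ b ∨ j)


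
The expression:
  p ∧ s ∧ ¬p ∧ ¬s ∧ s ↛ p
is never true.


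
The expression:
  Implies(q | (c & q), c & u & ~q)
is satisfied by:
  {q: False}


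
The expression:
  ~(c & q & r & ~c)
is always true.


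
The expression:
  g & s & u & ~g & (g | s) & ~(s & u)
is never true.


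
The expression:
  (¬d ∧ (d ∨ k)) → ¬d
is always true.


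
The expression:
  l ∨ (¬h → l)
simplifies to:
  h ∨ l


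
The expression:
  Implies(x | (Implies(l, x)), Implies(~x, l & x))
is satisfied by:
  {x: True, l: True}
  {x: True, l: False}
  {l: True, x: False}


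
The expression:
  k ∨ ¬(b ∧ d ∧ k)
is always true.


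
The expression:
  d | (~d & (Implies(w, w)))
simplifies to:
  True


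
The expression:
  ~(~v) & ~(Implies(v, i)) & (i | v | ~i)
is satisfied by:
  {v: True, i: False}


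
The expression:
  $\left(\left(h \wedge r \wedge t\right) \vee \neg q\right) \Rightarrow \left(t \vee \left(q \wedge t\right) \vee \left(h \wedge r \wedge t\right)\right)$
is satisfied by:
  {t: True, q: True}
  {t: True, q: False}
  {q: True, t: False}


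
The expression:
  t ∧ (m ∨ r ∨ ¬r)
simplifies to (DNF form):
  t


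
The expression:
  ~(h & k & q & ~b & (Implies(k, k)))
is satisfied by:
  {b: True, h: False, k: False, q: False}
  {b: False, h: False, k: False, q: False}
  {b: True, q: True, h: False, k: False}
  {q: True, b: False, h: False, k: False}
  {b: True, k: True, q: False, h: False}
  {k: True, q: False, h: False, b: False}
  {b: True, q: True, k: True, h: False}
  {q: True, k: True, b: False, h: False}
  {b: True, h: True, q: False, k: False}
  {h: True, q: False, k: False, b: False}
  {b: True, q: True, h: True, k: False}
  {q: True, h: True, b: False, k: False}
  {b: True, k: True, h: True, q: False}
  {k: True, h: True, q: False, b: False}
  {b: True, q: True, k: True, h: True}


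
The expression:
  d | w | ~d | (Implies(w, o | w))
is always true.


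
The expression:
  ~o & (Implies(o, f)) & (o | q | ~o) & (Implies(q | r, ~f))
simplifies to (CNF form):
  ~o & (~f | ~q) & (~f | ~r)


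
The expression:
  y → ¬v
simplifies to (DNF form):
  ¬v ∨ ¬y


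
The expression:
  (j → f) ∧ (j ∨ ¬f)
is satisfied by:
  {j: False, f: False}
  {f: True, j: True}


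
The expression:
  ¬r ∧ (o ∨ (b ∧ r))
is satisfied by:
  {o: True, r: False}


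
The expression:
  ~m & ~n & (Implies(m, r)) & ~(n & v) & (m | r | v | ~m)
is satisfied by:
  {n: False, m: False}


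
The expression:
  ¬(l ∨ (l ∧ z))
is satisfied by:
  {l: False}


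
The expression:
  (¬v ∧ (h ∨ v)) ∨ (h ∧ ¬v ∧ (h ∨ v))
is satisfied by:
  {h: True, v: False}


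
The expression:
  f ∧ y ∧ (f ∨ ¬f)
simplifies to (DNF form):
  f ∧ y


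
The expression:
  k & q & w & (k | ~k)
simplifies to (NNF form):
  k & q & w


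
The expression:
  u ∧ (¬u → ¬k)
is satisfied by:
  {u: True}


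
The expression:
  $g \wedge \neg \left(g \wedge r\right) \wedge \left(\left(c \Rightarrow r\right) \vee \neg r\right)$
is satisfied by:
  {g: True, r: False}


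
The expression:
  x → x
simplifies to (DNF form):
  True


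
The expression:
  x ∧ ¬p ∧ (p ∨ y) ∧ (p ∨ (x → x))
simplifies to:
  x ∧ y ∧ ¬p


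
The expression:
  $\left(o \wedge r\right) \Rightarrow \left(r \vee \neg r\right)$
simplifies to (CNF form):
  $\text{True}$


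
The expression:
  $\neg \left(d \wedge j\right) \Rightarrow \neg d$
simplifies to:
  $j \vee \neg d$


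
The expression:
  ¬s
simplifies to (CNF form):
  ¬s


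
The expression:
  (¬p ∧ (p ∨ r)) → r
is always true.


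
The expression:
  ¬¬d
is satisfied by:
  {d: True}


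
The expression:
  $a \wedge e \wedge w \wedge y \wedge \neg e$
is never true.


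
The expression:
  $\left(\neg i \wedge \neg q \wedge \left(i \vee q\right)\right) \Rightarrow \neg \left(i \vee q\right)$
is always true.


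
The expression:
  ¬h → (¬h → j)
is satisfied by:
  {h: True, j: True}
  {h: True, j: False}
  {j: True, h: False}


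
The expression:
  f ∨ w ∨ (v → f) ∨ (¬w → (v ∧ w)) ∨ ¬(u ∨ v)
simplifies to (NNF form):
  f ∨ w ∨ ¬v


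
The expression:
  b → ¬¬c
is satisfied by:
  {c: True, b: False}
  {b: False, c: False}
  {b: True, c: True}


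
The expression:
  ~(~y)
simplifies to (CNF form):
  y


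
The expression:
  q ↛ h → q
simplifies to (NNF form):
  True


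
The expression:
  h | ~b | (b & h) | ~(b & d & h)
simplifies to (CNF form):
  True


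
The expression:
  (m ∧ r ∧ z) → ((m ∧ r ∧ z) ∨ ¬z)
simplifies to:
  True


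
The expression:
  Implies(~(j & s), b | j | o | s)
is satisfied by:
  {b: True, o: True, s: True, j: True}
  {b: True, o: True, s: True, j: False}
  {b: True, o: True, j: True, s: False}
  {b: True, o: True, j: False, s: False}
  {b: True, s: True, j: True, o: False}
  {b: True, s: True, j: False, o: False}
  {b: True, s: False, j: True, o: False}
  {b: True, s: False, j: False, o: False}
  {o: True, s: True, j: True, b: False}
  {o: True, s: True, j: False, b: False}
  {o: True, j: True, s: False, b: False}
  {o: True, j: False, s: False, b: False}
  {s: True, j: True, o: False, b: False}
  {s: True, o: False, j: False, b: False}
  {j: True, o: False, s: False, b: False}


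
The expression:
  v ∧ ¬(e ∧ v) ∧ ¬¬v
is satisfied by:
  {v: True, e: False}


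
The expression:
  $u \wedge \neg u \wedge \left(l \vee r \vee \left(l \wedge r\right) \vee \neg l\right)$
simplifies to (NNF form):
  $\text{False}$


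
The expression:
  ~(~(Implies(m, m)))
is always true.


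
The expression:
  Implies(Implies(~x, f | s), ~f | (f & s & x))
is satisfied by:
  {x: True, s: True, f: False}
  {x: True, s: False, f: False}
  {s: True, x: False, f: False}
  {x: False, s: False, f: False}
  {f: True, x: True, s: True}


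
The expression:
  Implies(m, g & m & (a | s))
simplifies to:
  ~m | (a & g) | (g & s)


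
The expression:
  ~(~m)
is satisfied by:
  {m: True}


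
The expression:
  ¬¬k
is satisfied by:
  {k: True}


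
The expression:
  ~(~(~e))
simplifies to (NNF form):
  ~e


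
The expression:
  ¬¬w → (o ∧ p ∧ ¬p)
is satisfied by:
  {w: False}


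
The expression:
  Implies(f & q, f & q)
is always true.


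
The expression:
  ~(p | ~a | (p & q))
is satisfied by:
  {a: True, p: False}


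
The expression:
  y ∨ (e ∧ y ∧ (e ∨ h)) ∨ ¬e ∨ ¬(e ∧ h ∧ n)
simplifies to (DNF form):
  y ∨ ¬e ∨ ¬h ∨ ¬n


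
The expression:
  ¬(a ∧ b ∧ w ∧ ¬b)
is always true.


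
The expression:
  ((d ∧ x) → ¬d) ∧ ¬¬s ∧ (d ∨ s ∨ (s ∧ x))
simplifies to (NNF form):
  s ∧ (¬d ∨ ¬x)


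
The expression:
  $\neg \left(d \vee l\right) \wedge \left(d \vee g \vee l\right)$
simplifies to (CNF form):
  $g \wedge \neg d \wedge \neg l$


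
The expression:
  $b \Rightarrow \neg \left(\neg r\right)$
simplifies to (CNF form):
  $r \vee \neg b$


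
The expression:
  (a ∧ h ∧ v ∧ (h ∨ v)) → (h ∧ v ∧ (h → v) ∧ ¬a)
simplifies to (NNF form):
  ¬a ∨ ¬h ∨ ¬v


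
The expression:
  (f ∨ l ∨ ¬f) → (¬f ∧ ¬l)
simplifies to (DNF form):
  ¬f ∧ ¬l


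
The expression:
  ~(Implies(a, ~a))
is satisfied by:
  {a: True}


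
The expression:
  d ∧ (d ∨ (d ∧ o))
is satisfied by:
  {d: True}


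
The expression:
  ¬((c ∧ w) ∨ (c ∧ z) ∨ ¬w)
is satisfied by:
  {w: True, c: False}


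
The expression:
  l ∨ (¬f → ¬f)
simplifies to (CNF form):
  True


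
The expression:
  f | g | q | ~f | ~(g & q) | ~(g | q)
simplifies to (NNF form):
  True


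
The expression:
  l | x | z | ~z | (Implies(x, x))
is always true.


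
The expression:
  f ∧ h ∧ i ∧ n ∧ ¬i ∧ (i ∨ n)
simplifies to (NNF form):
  False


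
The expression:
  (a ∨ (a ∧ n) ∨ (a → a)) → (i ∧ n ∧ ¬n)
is never true.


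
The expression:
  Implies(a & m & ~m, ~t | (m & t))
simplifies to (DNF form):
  True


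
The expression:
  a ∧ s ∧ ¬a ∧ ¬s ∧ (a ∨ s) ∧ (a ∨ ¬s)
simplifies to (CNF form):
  False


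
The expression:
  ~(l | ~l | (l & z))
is never true.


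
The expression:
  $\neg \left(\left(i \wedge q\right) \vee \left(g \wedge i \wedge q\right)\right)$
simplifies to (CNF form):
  $\neg i \vee \neg q$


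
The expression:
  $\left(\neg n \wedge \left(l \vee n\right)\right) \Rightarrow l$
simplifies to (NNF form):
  $\text{True}$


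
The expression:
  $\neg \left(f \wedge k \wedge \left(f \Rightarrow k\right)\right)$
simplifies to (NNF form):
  $\neg f \vee \neg k$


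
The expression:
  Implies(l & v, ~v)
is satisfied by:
  {l: False, v: False}
  {v: True, l: False}
  {l: True, v: False}


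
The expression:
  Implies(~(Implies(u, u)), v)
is always true.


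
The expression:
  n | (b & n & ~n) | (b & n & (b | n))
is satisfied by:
  {n: True}


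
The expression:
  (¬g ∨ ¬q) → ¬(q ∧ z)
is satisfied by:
  {g: True, q: False, z: False}
  {g: False, q: False, z: False}
  {z: True, g: True, q: False}
  {z: True, g: False, q: False}
  {q: True, g: True, z: False}
  {q: True, g: False, z: False}
  {q: True, z: True, g: True}


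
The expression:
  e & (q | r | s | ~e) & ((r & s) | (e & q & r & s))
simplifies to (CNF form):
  e & r & s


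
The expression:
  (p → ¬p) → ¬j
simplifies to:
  p ∨ ¬j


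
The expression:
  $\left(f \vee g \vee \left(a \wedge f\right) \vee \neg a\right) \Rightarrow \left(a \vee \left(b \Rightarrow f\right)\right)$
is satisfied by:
  {a: True, f: True, b: False}
  {a: True, f: False, b: False}
  {f: True, a: False, b: False}
  {a: False, f: False, b: False}
  {a: True, b: True, f: True}
  {a: True, b: True, f: False}
  {b: True, f: True, a: False}


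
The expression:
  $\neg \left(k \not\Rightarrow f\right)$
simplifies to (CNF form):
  $f \vee \neg k$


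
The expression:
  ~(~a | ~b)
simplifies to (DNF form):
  a & b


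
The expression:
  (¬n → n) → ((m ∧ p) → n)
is always true.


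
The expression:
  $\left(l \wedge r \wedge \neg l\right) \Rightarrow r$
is always true.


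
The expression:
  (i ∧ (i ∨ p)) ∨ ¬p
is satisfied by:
  {i: True, p: False}
  {p: False, i: False}
  {p: True, i: True}


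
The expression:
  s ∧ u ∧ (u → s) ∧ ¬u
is never true.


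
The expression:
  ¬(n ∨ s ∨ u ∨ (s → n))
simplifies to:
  False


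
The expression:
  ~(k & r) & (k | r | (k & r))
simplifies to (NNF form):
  (k & ~r) | (r & ~k)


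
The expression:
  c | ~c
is always true.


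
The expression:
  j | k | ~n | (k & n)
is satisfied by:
  {k: True, j: True, n: False}
  {k: True, j: False, n: False}
  {j: True, k: False, n: False}
  {k: False, j: False, n: False}
  {n: True, k: True, j: True}
  {n: True, k: True, j: False}
  {n: True, j: True, k: False}


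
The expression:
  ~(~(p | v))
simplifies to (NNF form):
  p | v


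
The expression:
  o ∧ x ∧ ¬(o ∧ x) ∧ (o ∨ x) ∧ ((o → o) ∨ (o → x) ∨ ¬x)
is never true.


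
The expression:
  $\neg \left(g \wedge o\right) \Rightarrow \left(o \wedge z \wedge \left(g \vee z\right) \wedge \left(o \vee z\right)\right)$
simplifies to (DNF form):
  $\left(g \wedge o\right) \vee \left(o \wedge z\right)$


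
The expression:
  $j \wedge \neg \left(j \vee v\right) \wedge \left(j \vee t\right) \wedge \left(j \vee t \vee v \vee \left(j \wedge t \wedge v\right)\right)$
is never true.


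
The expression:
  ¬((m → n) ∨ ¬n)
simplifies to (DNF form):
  False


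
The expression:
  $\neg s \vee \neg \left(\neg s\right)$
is always true.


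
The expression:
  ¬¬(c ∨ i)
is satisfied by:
  {i: True, c: True}
  {i: True, c: False}
  {c: True, i: False}


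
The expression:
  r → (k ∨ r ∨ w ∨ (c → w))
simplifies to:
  True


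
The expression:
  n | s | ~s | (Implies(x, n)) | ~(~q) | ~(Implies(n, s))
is always true.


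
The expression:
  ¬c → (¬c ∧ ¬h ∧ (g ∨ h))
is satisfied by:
  {c: True, g: True, h: False}
  {c: True, g: False, h: False}
  {c: True, h: True, g: True}
  {c: True, h: True, g: False}
  {g: True, h: False, c: False}


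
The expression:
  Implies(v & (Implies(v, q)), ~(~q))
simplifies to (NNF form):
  True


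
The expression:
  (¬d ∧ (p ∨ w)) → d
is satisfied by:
  {d: True, w: False, p: False}
  {d: True, p: True, w: False}
  {d: True, w: True, p: False}
  {d: True, p: True, w: True}
  {p: False, w: False, d: False}


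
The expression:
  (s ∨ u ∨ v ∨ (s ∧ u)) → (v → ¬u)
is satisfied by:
  {u: False, v: False}
  {v: True, u: False}
  {u: True, v: False}


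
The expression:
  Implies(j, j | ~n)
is always true.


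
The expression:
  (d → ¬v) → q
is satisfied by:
  {q: True, v: True, d: True}
  {q: True, v: True, d: False}
  {q: True, d: True, v: False}
  {q: True, d: False, v: False}
  {v: True, d: True, q: False}


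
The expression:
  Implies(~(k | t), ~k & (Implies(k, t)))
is always true.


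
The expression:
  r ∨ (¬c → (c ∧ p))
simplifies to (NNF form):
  c ∨ r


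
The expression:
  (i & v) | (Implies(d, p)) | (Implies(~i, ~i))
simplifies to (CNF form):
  True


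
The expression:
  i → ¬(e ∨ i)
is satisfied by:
  {i: False}


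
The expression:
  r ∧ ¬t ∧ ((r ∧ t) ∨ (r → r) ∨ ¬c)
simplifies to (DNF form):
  r ∧ ¬t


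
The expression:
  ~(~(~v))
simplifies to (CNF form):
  ~v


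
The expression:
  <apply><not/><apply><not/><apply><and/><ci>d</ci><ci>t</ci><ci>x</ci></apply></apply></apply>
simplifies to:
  <apply><and/><ci>d</ci><ci>t</ci><ci>x</ci></apply>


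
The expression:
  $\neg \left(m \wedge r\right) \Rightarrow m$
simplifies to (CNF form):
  $m$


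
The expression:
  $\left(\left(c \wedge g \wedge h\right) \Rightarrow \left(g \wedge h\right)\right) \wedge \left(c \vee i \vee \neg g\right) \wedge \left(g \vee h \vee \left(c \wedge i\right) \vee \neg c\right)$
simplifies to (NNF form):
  $i \vee \left(c \wedge g\right) \vee \left(h \wedge \neg g\right) \vee \left(\neg c \wedge \neg g\right)$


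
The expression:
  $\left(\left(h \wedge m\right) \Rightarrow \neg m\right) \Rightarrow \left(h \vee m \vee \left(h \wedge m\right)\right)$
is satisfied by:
  {m: True, h: True}
  {m: True, h: False}
  {h: True, m: False}


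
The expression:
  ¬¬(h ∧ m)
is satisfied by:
  {h: True, m: True}


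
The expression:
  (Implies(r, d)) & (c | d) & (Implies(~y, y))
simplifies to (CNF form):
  y & (c | d) & (d | ~r)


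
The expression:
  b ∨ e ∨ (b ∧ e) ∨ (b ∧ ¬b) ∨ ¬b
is always true.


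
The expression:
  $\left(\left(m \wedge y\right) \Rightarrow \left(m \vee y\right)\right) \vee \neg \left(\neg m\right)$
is always true.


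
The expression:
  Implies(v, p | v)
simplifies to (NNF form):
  True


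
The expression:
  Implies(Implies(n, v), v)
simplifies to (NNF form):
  n | v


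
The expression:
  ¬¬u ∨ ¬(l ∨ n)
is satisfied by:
  {u: True, l: False, n: False}
  {n: True, u: True, l: False}
  {u: True, l: True, n: False}
  {n: True, u: True, l: True}
  {n: False, l: False, u: False}


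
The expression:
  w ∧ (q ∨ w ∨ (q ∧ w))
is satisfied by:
  {w: True}


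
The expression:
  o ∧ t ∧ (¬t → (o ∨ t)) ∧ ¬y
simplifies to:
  o ∧ t ∧ ¬y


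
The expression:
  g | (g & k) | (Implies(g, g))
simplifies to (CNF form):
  True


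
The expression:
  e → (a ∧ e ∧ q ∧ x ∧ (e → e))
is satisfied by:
  {a: True, x: True, q: True, e: False}
  {a: True, x: True, q: False, e: False}
  {a: True, q: True, x: False, e: False}
  {a: True, q: False, x: False, e: False}
  {x: True, q: True, a: False, e: False}
  {x: True, a: False, q: False, e: False}
  {x: False, q: True, a: False, e: False}
  {x: False, a: False, q: False, e: False}
  {a: True, e: True, x: True, q: True}


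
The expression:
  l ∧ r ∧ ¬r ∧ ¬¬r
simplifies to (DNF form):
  False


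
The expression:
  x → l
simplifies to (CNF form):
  l ∨ ¬x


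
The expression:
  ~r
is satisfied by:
  {r: False}


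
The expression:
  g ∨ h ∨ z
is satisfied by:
  {z: True, g: True, h: True}
  {z: True, g: True, h: False}
  {z: True, h: True, g: False}
  {z: True, h: False, g: False}
  {g: True, h: True, z: False}
  {g: True, h: False, z: False}
  {h: True, g: False, z: False}


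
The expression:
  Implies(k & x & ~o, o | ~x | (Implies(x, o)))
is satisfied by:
  {o: True, k: False, x: False}
  {k: False, x: False, o: False}
  {x: True, o: True, k: False}
  {x: True, k: False, o: False}
  {o: True, k: True, x: False}
  {k: True, o: False, x: False}
  {x: True, k: True, o: True}


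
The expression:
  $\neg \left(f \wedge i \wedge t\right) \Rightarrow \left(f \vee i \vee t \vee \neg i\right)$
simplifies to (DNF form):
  $\text{True}$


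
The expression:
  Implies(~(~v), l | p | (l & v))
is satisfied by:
  {p: True, l: True, v: False}
  {p: True, v: False, l: False}
  {l: True, v: False, p: False}
  {l: False, v: False, p: False}
  {p: True, l: True, v: True}
  {p: True, v: True, l: False}
  {l: True, v: True, p: False}


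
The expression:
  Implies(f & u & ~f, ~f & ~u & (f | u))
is always true.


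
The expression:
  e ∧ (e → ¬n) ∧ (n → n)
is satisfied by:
  {e: True, n: False}


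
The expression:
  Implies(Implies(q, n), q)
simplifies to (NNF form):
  q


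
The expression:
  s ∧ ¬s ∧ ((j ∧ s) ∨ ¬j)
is never true.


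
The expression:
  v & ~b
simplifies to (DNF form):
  v & ~b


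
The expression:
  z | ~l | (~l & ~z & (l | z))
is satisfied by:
  {z: True, l: False}
  {l: False, z: False}
  {l: True, z: True}


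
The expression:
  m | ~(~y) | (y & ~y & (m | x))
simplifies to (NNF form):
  m | y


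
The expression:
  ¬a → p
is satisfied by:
  {a: True, p: True}
  {a: True, p: False}
  {p: True, a: False}


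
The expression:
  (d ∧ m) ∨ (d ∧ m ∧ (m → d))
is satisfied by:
  {m: True, d: True}


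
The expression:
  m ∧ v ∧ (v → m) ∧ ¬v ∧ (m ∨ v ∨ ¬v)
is never true.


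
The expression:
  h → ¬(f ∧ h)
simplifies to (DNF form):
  ¬f ∨ ¬h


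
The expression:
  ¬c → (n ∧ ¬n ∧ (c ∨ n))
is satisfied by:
  {c: True}


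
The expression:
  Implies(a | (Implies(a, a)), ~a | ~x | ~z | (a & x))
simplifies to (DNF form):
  True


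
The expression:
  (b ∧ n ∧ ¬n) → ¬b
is always true.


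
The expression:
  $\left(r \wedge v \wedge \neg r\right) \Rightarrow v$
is always true.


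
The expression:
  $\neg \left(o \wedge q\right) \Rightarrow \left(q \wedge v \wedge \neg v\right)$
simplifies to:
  $o \wedge q$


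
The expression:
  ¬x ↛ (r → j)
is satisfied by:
  {r: True, x: False, j: False}


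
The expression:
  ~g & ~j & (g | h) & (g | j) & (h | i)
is never true.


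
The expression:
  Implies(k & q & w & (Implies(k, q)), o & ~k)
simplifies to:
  ~k | ~q | ~w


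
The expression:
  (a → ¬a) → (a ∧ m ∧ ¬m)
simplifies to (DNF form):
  a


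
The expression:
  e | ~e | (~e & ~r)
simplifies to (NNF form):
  True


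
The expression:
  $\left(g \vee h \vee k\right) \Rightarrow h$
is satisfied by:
  {h: True, g: False, k: False}
  {h: True, k: True, g: False}
  {h: True, g: True, k: False}
  {h: True, k: True, g: True}
  {k: False, g: False, h: False}


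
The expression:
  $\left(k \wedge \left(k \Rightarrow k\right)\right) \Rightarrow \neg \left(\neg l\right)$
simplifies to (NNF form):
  $l \vee \neg k$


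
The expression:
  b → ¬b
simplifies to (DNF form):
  ¬b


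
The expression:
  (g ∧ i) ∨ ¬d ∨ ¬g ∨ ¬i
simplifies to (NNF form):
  True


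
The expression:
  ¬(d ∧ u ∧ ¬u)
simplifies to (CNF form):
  True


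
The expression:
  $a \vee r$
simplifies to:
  $a \vee r$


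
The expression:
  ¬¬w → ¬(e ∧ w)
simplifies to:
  ¬e ∨ ¬w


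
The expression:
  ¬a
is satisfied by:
  {a: False}


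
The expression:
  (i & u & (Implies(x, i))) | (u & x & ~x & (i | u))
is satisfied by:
  {i: True, u: True}


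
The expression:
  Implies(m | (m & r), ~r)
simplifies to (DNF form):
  ~m | ~r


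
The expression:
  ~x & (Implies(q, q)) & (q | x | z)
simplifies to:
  ~x & (q | z)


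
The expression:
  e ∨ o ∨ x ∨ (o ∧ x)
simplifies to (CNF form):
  e ∨ o ∨ x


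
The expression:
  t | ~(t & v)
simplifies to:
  True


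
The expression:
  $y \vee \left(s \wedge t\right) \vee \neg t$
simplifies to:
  $s \vee y \vee \neg t$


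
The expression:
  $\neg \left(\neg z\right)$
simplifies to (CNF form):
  $z$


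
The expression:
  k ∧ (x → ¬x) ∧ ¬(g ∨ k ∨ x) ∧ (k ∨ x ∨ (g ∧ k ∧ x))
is never true.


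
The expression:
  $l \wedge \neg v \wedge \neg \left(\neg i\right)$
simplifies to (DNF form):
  $i \wedge l \wedge \neg v$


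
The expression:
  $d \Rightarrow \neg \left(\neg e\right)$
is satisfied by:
  {e: True, d: False}
  {d: False, e: False}
  {d: True, e: True}


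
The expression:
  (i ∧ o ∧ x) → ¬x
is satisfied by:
  {o: False, x: False, i: False}
  {i: True, o: False, x: False}
  {x: True, o: False, i: False}
  {i: True, x: True, o: False}
  {o: True, i: False, x: False}
  {i: True, o: True, x: False}
  {x: True, o: True, i: False}


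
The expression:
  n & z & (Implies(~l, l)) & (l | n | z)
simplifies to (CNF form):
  l & n & z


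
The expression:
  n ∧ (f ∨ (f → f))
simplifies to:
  n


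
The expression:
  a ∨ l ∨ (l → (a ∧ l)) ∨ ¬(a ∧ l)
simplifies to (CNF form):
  True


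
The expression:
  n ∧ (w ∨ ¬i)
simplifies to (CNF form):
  n ∧ (w ∨ ¬i)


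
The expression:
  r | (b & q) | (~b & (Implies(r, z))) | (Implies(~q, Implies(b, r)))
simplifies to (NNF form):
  q | r | ~b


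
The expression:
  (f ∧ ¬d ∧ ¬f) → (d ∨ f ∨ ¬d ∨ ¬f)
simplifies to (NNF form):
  True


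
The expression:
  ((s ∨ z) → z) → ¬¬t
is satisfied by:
  {t: True, s: True, z: False}
  {t: True, z: False, s: False}
  {t: True, s: True, z: True}
  {t: True, z: True, s: False}
  {s: True, z: False, t: False}


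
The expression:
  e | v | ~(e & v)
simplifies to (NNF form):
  True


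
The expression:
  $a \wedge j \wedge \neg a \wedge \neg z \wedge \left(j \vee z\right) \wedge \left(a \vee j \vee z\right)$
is never true.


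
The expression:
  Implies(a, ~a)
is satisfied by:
  {a: False}


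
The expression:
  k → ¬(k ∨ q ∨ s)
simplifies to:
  ¬k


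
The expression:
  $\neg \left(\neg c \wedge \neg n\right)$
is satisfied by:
  {n: True, c: True}
  {n: True, c: False}
  {c: True, n: False}


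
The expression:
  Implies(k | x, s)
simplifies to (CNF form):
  (s | ~k) & (s | ~x)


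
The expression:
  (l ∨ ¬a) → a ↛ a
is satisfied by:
  {a: True, l: False}


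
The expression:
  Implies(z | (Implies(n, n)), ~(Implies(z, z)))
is never true.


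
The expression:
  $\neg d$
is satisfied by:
  {d: False}


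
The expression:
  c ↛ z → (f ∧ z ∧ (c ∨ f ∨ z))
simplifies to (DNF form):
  z ∨ ¬c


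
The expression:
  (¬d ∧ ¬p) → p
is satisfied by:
  {d: True, p: True}
  {d: True, p: False}
  {p: True, d: False}


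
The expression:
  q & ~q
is never true.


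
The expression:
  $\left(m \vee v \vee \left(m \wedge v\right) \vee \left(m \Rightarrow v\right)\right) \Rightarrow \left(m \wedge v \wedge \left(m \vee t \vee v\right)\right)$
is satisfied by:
  {m: True, v: True}


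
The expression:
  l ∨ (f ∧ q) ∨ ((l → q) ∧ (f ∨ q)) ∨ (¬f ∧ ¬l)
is always true.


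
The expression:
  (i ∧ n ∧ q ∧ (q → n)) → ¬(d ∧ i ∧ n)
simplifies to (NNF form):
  ¬d ∨ ¬i ∨ ¬n ∨ ¬q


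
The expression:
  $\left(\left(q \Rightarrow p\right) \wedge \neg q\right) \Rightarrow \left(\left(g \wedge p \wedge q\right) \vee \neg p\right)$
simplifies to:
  $q \vee \neg p$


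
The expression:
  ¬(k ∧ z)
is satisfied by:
  {k: False, z: False}
  {z: True, k: False}
  {k: True, z: False}


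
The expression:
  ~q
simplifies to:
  ~q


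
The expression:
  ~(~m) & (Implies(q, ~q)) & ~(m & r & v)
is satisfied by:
  {m: True, q: False, v: False, r: False}
  {m: True, r: True, q: False, v: False}
  {m: True, v: True, q: False, r: False}


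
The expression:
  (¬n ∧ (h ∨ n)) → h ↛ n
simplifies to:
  True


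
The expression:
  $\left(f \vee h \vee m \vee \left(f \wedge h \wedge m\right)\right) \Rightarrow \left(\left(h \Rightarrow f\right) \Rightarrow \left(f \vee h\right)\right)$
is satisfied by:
  {h: True, f: True, m: False}
  {h: True, f: False, m: False}
  {f: True, h: False, m: False}
  {h: False, f: False, m: False}
  {h: True, m: True, f: True}
  {h: True, m: True, f: False}
  {m: True, f: True, h: False}


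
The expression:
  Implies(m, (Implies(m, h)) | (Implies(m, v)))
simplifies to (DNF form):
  h | v | ~m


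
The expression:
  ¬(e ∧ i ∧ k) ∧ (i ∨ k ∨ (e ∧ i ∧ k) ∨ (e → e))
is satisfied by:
  {k: False, i: False, e: False}
  {e: True, k: False, i: False}
  {i: True, k: False, e: False}
  {e: True, i: True, k: False}
  {k: True, e: False, i: False}
  {e: True, k: True, i: False}
  {i: True, k: True, e: False}


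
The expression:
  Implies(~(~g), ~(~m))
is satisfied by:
  {m: True, g: False}
  {g: False, m: False}
  {g: True, m: True}


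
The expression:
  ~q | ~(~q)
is always true.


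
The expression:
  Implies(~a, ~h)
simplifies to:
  a | ~h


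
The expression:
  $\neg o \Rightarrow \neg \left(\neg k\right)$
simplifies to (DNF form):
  $k \vee o$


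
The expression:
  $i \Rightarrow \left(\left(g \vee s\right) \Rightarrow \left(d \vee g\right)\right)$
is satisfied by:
  {d: True, g: True, s: False, i: False}
  {d: True, s: False, g: False, i: False}
  {g: True, d: False, s: False, i: False}
  {d: False, s: False, g: False, i: False}
  {i: True, d: True, g: True, s: False}
  {i: True, d: True, s: False, g: False}
  {i: True, g: True, d: False, s: False}
  {i: True, d: False, s: False, g: False}
  {d: True, s: True, g: True, i: False}
  {d: True, s: True, i: False, g: False}
  {s: True, g: True, i: False, d: False}
  {s: True, i: False, g: False, d: False}
  {d: True, s: True, i: True, g: True}
  {d: True, s: True, i: True, g: False}
  {s: True, i: True, g: True, d: False}
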